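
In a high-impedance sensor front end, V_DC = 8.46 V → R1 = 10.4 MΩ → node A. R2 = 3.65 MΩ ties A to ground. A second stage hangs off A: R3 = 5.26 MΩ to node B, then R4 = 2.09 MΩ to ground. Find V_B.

The second stage (R3 + R4 = 7.350 MΩ) loads node A in parallel with R2.
R2 ‖ (R3+R4) = 2.439 MΩ.
First divider: V_A = V_DC · 2.439/(10.4 + 2.439) = 1.607 V.
Stage 2 is unloaded, so V_B = V_A · R4/(R3+R4) = 1.607 × 2.09/7.350 = 0.4570 V.

V_B ≈ 0.457 V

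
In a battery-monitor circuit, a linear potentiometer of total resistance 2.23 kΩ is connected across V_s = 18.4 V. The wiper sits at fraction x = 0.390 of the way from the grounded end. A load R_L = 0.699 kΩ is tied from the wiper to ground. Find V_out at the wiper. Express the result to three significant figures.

Lower segment x·R_p = 0.8697 kΩ; upper segment (1−x)·R_p = 1.360 kΩ.
R_L loads the lower segment: effective lower R = 0.3875 kΩ.
Loaded-divider output: V_out = 18.4 × 0.2217 = 4.080 V.

V_out ≈ 4.08 V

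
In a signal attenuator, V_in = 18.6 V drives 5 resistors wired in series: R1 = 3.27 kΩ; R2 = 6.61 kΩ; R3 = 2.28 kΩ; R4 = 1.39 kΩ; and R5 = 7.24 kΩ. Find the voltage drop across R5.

Series total: ΣR = 3.27 + 6.61 + 2.28 + 1.39 + 7.24 = 20.79 kΩ.
By the voltage-divider rule, V = 18.6 × 7.240/20.79 = 6.477 V.

V ≈ 6.48 V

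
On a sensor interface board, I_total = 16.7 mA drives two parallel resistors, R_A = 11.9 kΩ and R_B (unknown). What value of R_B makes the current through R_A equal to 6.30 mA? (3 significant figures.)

R_B ≈ 7.21 kΩ

In a two-way split, I_A/I_total = R_B/(R_A + R_B).
With f = 0.3772, R_B = R_A · f/(1−f) = 11.9 × 0.6058 = 7.209 kΩ.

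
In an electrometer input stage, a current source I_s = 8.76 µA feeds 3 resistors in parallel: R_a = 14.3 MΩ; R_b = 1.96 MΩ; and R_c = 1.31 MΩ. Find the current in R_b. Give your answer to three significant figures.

ΣG = 1/14.3 + 1/1.96 + 1/1.31 = 1.343.
By the current-divider rule, I = I_s · G_k/ΣG = 8.76 × 0.3798 = 3.327 µA.

I ≈ 3.33 µA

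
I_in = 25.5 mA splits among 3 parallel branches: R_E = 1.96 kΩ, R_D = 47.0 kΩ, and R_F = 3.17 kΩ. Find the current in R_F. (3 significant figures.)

ΣG = 1/1.96 + 1/47.0 + 1/3.17 = 0.8469.
By the current-divider rule, I = I_in · G_k/ΣG = 25.5 × 0.3725 = 9.498 mA.

I ≈ 9.50 mA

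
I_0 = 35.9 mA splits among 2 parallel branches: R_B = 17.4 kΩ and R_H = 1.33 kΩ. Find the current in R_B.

I ≈ 2.55 mA

With just two branches, the current splits inversely with resistance.
So I = 35.9 × 1.33/18.73 = 2.549 mA.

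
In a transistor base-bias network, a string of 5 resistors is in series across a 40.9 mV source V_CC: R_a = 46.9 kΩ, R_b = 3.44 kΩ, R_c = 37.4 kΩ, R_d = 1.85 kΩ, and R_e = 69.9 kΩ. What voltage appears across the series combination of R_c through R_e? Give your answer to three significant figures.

Series total: ΣR = 46.9 + 3.44 + 37.4 + 1.85 + 69.9 = 159.5 kΩ.
R_{R_c..R_e} = 37.4 + 1.85 + 69.9 = 109.2 kΩ.
Voltage divider: V = V_CC · (109.2 / 159.5) = 40.9 × 0.6844 = 27.99 mV.

V ≈ 28.0 mV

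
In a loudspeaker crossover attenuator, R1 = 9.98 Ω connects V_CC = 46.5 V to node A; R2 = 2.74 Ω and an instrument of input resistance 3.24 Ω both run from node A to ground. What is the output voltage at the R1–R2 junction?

R2 ‖ R_L = (2.74 × 3.24)/(2.74 + 3.24) = 1.485 Ω.
Now apply the divider: V_out = 46.5 × 0.1295 = 6.021 V.
(Unloaded it would be 10.0 V; the load pulls it down.)

V_out ≈ 6.02 V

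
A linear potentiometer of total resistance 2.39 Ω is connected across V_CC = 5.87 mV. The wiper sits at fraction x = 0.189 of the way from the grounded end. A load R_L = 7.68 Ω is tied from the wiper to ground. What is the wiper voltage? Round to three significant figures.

V_out ≈ 1.06 mV

The pot divides into 1.938 Ω above the wiper and 0.4517 Ω below.
Lower segment in parallel with the load: 0.4517 ‖ 7.68 = 0.4266 Ω.
Then V_out = V_CC · 0.4266/(1.938 + 0.4266) = 1.059 mV.
(Unloaded: V_out = x·V_CC = 1.11 mV.)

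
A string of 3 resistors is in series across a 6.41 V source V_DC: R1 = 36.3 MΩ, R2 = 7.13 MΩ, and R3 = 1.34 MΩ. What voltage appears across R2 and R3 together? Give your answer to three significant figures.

Series total: ΣR = 36.3 + 7.13 + 1.34 = 44.77 MΩ.
R_{R2..R3} = 7.13 + 1.34 = 8.470 MΩ.
V = V_DC · R/ΣR = 6.41 × 0.1892 = 1.213 V.

V ≈ 1.21 V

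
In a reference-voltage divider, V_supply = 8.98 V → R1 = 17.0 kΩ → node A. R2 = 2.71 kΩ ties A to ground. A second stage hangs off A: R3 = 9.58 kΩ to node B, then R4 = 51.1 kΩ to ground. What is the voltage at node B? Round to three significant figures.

V_B ≈ 1.00 V

Looking into the second stage from A: R3 + R4 = 60.68 kΩ appears in parallel with R2.
R2 ‖ (R3+R4) = 2.594 kΩ.
So V_A = 8.98 × 0.1324 = 1.189 V.
Then the unloaded second divider: V_B = V_A × R4/(R3+R4) = 1.189 × 0.8421 = 1.001 V.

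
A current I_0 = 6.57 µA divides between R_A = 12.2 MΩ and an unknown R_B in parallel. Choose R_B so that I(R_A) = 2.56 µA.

In a two-way split, I_A/I_0 = R_B/(R_A + R_B).
With f = 0.3896, R_B = R_A · f/(1−f) = 12.2 × 0.6384 = 7.789 MΩ.

R_B ≈ 7.79 MΩ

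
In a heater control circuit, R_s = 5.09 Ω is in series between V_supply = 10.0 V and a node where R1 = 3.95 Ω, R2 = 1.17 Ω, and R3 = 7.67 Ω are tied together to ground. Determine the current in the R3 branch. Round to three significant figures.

Parallel bank: R_p = 1/(1/3.95 + 1/1.17 + 1/7.67) = 0.8076 Ω.
V_A = 10.0 × 0.8076/5.898 = 1.369 V.
Branch current I = V_A/R3 = 1.369/7.67 = 0.1785 A.

I ≈ 0.179 A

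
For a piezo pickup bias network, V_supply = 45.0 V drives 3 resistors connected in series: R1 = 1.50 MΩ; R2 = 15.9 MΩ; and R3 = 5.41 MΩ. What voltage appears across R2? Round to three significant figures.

Total series resistance ΣR = 1.50 + 15.9 + 5.41 = 22.81 MΩ.
Voltage divider: V = V_supply · (15.90 / 22.81) = 45.0 × 0.6971 = 31.37 V.

V ≈ 31.4 V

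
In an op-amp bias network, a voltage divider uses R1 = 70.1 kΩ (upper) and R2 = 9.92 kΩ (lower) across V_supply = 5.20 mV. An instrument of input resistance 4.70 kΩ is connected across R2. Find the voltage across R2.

The load sits in parallel with R2, giving an effective lower resistance R2' = R2·R_L/(R2+R_L) = 3.189 kΩ.
Now apply the divider: V_out = 5.20 × 0.04351 = 0.2263 mV.
(Unloaded it would be 0.645 mV; the load pulls it down.)

V_out ≈ 0.226 mV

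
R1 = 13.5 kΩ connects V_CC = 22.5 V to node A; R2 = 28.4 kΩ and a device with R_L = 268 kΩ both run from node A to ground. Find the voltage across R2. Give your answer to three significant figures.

V_out ≈ 14.7 V

The load sits in parallel with R2, giving an effective lower resistance R2' = R2·R_L/(R2+R_L) = 25.68 kΩ.
Then V_out = V_CC · R2'/(R1 + R2') = 22.5 × 25.68/39.18 = 14.75 V.
(Unloaded it would be 15.3 V; the load pulls it down.)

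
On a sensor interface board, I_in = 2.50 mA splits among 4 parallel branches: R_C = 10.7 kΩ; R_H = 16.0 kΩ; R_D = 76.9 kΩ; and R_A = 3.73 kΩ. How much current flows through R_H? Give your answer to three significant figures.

Conductances: ΣG = 1/10.7 + 1/16.0 + 1/76.9 + 1/3.73 = 0.4371 (1/kΩ).
Current divider: I(R_H) = I_in · G_k/ΣG = 2.50 × (0.06250/0.4371) = 2.50 × 0.1430 = 0.3575 mA.

I ≈ 0.358 mA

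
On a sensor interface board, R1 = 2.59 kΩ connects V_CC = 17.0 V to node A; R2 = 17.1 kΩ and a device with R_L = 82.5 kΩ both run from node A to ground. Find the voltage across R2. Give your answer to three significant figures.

V_out ≈ 14.4 V

The load sits in parallel with R2, giving an effective lower resistance R2' = R2·R_L/(R2+R_L) = 14.16 kΩ.
Now apply the divider: V_out = 17.0 × 0.8454 = 14.37 V.
(Unloaded it would be 14.8 V; the load pulls it down.)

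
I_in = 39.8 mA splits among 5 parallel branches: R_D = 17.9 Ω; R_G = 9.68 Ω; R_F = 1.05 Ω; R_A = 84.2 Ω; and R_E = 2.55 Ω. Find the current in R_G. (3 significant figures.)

ΣG = 1/17.9 + 1/9.68 + 1/1.05 + 1/84.2 + 1/2.55 = 1.516.
Current divider: I(R_G) = I_in · G_k/ΣG = 39.8 × (0.1033/1.516) = 39.8 × 0.06816 = 2.713 mA.

I ≈ 2.71 mA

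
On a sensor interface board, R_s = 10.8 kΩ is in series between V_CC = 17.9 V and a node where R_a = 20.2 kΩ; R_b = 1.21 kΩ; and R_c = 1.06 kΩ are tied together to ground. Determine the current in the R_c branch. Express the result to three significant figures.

I ≈ 0.818 mA

Equivalent of the parallel group: R_p = 0.5496 kΩ.
V_A = 17.9 × 0.5496/11.35 = 0.8669 V.
Branch current I = V_A/R_c = 0.8669/1.06 = 0.8178 mA.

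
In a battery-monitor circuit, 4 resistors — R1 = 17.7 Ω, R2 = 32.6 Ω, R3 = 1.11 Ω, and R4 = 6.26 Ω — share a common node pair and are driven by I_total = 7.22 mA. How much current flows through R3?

I ≈ 5.67 mA

Total conductance ΣG = 1/17.7 + 1/32.6 + 1/1.11 + 1/6.26 = 1.148 (units of 1/Ω).
By the current-divider rule, I = I_total · G_k/ΣG = 7.22 × 0.7849 = 5.667 mA.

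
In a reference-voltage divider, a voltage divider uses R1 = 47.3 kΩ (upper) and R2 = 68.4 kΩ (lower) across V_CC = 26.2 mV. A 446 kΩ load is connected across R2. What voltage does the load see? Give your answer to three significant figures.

V_out ≈ 14.6 mV

First combine the lower leg with the load: R2 ‖ R_L = 59.30 kΩ.
Then V_out = V_CC · R2'/(R1 + R2') = 26.2 × 59.30/106.6 = 14.58 mV.
(Unloaded it would be 15.5 mV; the load pulls it down.)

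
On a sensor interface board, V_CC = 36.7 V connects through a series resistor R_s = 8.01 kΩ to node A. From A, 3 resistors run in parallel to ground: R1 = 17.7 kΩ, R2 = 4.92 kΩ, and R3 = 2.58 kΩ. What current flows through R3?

Parallel bank: R_p = 1/(1/17.7 + 1/4.92 + 1/2.58) = 1.545 kΩ.
Node voltage V_A = V_CC · R_p/(R_s + R_p) = 36.7 × 0.1617 = 5.933 V.
I(R3) = V_A / R3 = 5.933/2.58 = 2.300 mA.

I ≈ 2.30 mA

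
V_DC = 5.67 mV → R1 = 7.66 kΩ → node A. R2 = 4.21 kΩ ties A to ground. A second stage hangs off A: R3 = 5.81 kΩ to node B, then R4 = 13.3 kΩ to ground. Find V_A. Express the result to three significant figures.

The second stage (R3 + R4 = 19.11 kΩ) loads node A in parallel with R2.
Effective lower resistance at A: R2 ‖ 19.11 = 3.450 kΩ.
V_A = 5.67 × 3.450/(7.66 + 3.450) = 1.761 mV.

V_A ≈ 1.76 mV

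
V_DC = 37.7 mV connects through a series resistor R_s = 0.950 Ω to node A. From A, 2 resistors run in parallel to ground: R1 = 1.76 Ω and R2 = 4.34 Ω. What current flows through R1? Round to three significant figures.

Parallel bank: R_p = 1/(1/1.76 + 1/4.34) = 1.252 Ω.
Node voltage V_A = V_DC · R_p/(R_s + R_p) = 37.7 × 0.5686 = 21.44 mV.
Branch current I = V_A/R1 = 21.44/1.76 = 12.18 mA.

I ≈ 12.2 mA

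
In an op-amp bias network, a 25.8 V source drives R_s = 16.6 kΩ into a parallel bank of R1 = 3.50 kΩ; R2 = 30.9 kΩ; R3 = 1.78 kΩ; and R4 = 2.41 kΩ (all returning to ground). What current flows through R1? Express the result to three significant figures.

I ≈ 0.328 mA

Parallel bank: R_p = 1/(1/3.50 + 1/30.9 + 1/1.78 + 1/2.41) = 0.7723 kΩ.
Node voltage V_A = V_DC · R_p/(R_s + R_p) = 25.8 × 0.04446 = 1.147 V.
Branch current I = V_A/R1 = 1.147/3.50 = 0.3277 mA.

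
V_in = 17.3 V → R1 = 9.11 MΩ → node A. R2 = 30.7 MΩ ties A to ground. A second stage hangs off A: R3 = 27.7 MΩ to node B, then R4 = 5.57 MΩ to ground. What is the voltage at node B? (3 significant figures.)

V_B ≈ 1.84 V

The second stage (R3 + R4 = 33.27 MΩ) loads node A in parallel with R2.
Effective lower resistance at A: R2 ‖ 33.27 = 15.97 MΩ.
First divider: V_A = V_in · 15.97/(9.11 + 15.97) = 11.02 V.
Then the unloaded second divider: V_B = V_A × R4/(R3+R4) = 11.02 × 0.1674 = 1.844 V.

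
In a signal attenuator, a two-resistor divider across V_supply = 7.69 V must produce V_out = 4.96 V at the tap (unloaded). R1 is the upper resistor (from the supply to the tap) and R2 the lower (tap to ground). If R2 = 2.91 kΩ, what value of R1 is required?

The divider ratio is R2/(R1+R2) = 4.96/7.69 = 0.6450.
R1 = R2·(1/k − 1) = 2.91 × 0.5504 = 1.602 kΩ.

R1 ≈ 1.60 kΩ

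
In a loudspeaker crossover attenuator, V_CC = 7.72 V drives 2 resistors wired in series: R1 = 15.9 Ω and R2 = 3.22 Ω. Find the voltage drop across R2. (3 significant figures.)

V ≈ 1.30 V

Series total: ΣR = 15.9 + 3.22 = 19.12 Ω.
Voltage divider: V = V_CC · (3.220 / 19.12) = 7.72 × 0.1684 = 1.300 V.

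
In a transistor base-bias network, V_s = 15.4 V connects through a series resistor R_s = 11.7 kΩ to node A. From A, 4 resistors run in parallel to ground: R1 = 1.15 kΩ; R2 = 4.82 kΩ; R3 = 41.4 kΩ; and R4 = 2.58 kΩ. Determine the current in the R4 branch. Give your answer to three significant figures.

I ≈ 0.324 mA

Equivalent of the parallel group: R_p = 0.6717 kΩ.
V_A by voltage divider: V_A = 15.4 × 0.6717/(11.7 + 0.6717) = 0.8361 V.
I(R4) = V_A / R4 = 0.8361/2.58 = 0.3241 mA.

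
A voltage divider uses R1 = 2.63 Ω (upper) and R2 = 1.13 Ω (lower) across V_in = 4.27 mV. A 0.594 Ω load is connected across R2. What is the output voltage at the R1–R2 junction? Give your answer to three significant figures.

The load sits in parallel with R2, giving an effective lower resistance R2' = R2·R_L/(R2+R_L) = 0.3893 Ω.
Voltage divider with the loaded lower leg: V_out = 4.27 × 0.3893/(2.63 + 0.3893) = 4.27 × 0.1289 = 0.5506 mV.
(Unloaded it would be 1.28 mV; the load pulls it down.)

V_out ≈ 0.551 mV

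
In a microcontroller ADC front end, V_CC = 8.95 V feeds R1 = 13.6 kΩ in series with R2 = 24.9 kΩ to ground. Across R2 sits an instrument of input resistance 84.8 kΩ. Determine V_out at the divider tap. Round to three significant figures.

V_out ≈ 5.24 V

The load sits in parallel with R2, giving an effective lower resistance R2' = R2·R_L/(R2+R_L) = 19.25 kΩ.
Voltage divider with the loaded lower leg: V_out = 8.95 × 19.25/(13.6 + 19.25) = 8.95 × 0.5860 = 5.244 V.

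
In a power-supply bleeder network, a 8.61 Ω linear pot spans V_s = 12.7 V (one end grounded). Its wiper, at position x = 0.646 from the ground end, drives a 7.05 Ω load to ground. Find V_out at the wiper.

V_out ≈ 6.41 V

The pot divides into 3.048 Ω above the wiper and 5.562 Ω below.
R_L loads the lower segment: effective lower R = 3.109 Ω.
Then V_out = V_s · 3.109/(3.048 + 3.109) = 6.413 V.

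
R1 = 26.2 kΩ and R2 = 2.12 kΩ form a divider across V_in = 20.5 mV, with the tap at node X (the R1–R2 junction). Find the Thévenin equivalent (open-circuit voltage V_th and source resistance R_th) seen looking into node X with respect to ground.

V_th ≈ 1.53 mV, R_th ≈ 1.96 kΩ

Open-circuit (no load on X): V_th = V_in · R2/(R1 + R2) = 20.5 × 2.12/(26.20 + 2.12) = 1.535 mV.
Zeroing V_in shorts the top of R1 to ground, so R_th = R1 ‖ R2 = 1.961 kΩ.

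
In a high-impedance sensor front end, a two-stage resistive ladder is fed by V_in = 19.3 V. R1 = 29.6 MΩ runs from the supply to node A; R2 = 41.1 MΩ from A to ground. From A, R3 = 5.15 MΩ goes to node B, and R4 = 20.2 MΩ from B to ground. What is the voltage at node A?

Looking into the second stage from A: R3 + R4 = 25.35 MΩ appears in parallel with R2.
R2 ‖ (R3+R4) = 15.68 MΩ.
So V_A = 19.3 × 0.3463 = 6.683 V.

V_A ≈ 6.68 V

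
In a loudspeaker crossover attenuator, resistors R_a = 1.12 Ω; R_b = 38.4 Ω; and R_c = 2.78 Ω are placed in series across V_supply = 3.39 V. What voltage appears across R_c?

ΣR = 1.12 + 38.4 + 2.78 = 42.30 Ω.
By the voltage-divider rule, V = 3.39 × 2.780/42.30 = 0.2228 V.

V ≈ 0.223 V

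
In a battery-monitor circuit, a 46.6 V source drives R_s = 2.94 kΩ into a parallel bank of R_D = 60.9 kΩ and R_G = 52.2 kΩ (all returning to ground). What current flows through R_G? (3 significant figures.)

I ≈ 0.808 mA

Parallel bank: R_p = 1/(1/60.9 + 1/52.2) = 28.11 kΩ.
Node voltage V_A = V_CC · R_p/(R_s + R_p) = 46.6 × 0.9053 = 42.19 V.
Branch current I = V_A/R_G = 42.19/52.2 = 0.8082 mA.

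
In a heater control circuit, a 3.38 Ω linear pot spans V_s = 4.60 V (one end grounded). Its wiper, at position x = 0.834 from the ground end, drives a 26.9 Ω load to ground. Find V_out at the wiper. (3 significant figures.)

Split the track: R_lower = x·R_p = 2.819 Ω, R_upper = (1−x)·R_p = 0.5611 Ω.
R_L loads the lower segment: effective lower R = 2.552 Ω.
Loaded-divider output: V_out = 4.60 × 0.8197 = 3.771 V.

V_out ≈ 3.77 V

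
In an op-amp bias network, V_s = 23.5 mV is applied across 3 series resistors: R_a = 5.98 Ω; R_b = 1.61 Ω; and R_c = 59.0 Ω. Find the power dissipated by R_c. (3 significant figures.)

P ≈ 7.35 µW

Series current I = V_s/ΣR = 23.5/66.59 = 0.3529 mA.
P(R_c) = I²·R_c = (0.3529)² × 59.0 = 7.348 µW.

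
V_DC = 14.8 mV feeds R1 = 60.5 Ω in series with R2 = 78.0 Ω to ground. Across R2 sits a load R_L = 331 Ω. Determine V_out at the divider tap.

V_out ≈ 7.56 mV

R2 ‖ R_L = (78.0 × 331)/(78.0 + 331) = 63.12 Ω.
Now apply the divider: V_out = 14.8 × 0.5106 = 7.557 mV.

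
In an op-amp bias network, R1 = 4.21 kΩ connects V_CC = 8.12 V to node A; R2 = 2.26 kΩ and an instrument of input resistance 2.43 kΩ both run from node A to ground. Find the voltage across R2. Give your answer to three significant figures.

First combine the lower leg with the load: R2 ‖ R_L = 1.171 kΩ.
Now apply the divider: V_out = 8.12 × 0.2176 = 1.767 V.

V_out ≈ 1.77 V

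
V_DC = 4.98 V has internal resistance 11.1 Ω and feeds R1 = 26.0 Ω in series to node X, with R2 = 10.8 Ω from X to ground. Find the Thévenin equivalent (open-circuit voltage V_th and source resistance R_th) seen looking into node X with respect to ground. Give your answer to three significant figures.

R1' = 11.1 + 26.0 = 37.10 Ω (source resistance + R1).
Open-circuit (no load on X): V_th = V_DC · R2/(R1' + R2) = 4.98 × 10.8/(37.10 + 10.8) = 1.123 V.
With V_DC suppressed (replaced by a short), R_th = R1' ‖ R2 = (37.10 × 10.8)/(37.10 + 10.8) = 8.365 Ω.

V_th ≈ 1.12 V, R_th ≈ 8.36 Ω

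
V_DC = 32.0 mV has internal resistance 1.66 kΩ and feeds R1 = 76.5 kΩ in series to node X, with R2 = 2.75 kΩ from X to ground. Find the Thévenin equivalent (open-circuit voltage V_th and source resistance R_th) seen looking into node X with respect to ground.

R1' = 1.66 + 76.5 = 78.16 kΩ (source resistance + R1).
With X open, the divider is unloaded: V_th = 32.0 × 2.75/80.91 = 1.088 mV.
Looking into X with the source shorted: R_th = R1'·R2/(R1'+R2) = 78.16 × 2.75/80.91 = 2.657 kΩ.

V_th ≈ 1.09 mV, R_th ≈ 2.66 kΩ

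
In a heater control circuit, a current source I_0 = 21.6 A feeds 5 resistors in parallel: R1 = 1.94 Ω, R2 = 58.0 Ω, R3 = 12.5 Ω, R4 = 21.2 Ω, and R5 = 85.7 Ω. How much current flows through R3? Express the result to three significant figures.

ΣG = 1/1.94 + 1/58.0 + 1/12.5 + 1/21.2 + 1/85.7 = 0.6715.
Current divider: I(R3) = I_0 · G_k/ΣG = 21.6 × (0.08000/0.6715) = 21.6 × 0.1191 = 2.573 A.

I ≈ 2.57 A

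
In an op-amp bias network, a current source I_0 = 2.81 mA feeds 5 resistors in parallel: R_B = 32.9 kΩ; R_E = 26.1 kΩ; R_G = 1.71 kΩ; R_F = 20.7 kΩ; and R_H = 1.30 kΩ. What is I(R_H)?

I ≈ 1.47 mA

Conductances: ΣG = 1/32.9 + 1/26.1 + 1/1.71 + 1/20.7 + 1/1.30 = 1.471 (1/kΩ).
Current divider: I(R_H) = I_0 · G_k/ΣG = 2.81 × (0.7692/1.471) = 2.81 × 0.5229 = 1.469 mA.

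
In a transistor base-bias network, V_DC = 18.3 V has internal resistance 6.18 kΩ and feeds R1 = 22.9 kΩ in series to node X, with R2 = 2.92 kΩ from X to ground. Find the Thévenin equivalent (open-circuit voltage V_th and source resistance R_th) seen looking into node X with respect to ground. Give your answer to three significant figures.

V_th ≈ 1.67 V, R_th ≈ 2.65 kΩ

R1' = 6.18 + 22.9 = 29.08 kΩ (source resistance + R1).
V_th is the unloaded tap voltage: V_DC · R2/(R1'+R2) = 18.3 × 0.09125 = 1.670 V.
Zeroing V_DC shorts the top of R1' to ground, so R_th = R1' ‖ R2 = 2.654 kΩ.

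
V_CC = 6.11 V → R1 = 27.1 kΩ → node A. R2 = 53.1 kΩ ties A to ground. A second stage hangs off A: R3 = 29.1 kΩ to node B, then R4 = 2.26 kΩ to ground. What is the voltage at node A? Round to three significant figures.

V_A ≈ 2.57 V

Node A sees R2 in parallel with the series input of stage 2, R3 + R4 = 31.36 kΩ.
R2 ‖ (R3+R4) = 19.72 kΩ.
So V_A = 6.11 × 0.4211 = 2.573 V.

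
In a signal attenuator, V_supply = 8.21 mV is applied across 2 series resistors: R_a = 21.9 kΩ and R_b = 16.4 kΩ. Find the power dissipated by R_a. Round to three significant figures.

P ≈ 1.01 nW

The common current is I = 8.21/38.30 = 0.2144 µA.
P(R_a) = I²·R_a = (0.2144)² × 21.9 = 1.006 nW.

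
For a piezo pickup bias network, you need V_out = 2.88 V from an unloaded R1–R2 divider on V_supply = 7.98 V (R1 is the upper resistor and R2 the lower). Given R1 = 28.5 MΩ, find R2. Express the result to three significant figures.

R2 ≈ 16.1 MΩ

V_out/V_supply = R2/(R1+R2) = 0.3609.
R2 = R1 · 0.3609/(1 − 0.3609) = 16.09 MΩ.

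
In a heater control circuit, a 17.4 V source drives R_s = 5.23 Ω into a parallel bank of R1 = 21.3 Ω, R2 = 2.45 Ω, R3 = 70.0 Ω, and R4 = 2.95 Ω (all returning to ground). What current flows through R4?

I ≈ 1.13 A

Parallel bank: R_p = 1/(1/21.3 + 1/2.45 + 1/70.0 + 1/2.95) = 1.237 Ω.
V_A by voltage divider: V_A = 17.4 × 1.237/(5.23 + 1.237) = 3.328 V.
I(R4) = V_A / R4 = 3.328/2.95 = 1.128 A.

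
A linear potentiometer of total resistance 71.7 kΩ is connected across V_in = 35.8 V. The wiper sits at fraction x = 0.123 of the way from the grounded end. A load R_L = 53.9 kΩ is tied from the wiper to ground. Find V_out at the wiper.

Split the track: R_lower = x·R_p = 8.819 kΩ, R_upper = (1−x)·R_p = 62.88 kΩ.
Lower segment in parallel with the load: 8.819 ‖ 53.9 = 7.579 kΩ.
Loaded-divider output: V_out = 35.8 × 0.1076 = 3.851 V.
(Unloaded: V_out = x·V_in = 4.40 V.)

V_out ≈ 3.85 V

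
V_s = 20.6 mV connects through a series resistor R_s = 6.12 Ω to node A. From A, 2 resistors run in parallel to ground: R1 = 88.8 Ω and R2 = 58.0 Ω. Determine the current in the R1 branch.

Equivalent of the parallel group: R_p = 35.08 Ω.
V_A = 20.6 × 35.08/41.20 = 17.54 mV.
I(R1) = V_A / R1 = 17.54/88.8 = 0.1975 mA.

I ≈ 0.198 mA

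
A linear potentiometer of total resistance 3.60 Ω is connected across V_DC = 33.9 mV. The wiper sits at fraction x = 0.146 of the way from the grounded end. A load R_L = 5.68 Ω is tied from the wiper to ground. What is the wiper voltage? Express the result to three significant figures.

Split the track: R_lower = x·R_p = 0.5256 Ω, R_upper = (1−x)·R_p = 3.074 Ω.
(x·R_p) ‖ R_L = 0.4811 Ω.
Then V_out = V_DC · 0.4811/(3.074 + 0.4811) = 4.587 mV.

V_out ≈ 4.59 mV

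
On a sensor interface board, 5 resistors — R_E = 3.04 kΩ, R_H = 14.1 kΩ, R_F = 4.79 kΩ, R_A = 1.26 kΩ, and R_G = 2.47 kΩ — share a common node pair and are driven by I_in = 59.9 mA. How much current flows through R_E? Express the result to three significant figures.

I ≈ 10.9 mA

Conductances: ΣG = 1/3.04 + 1/14.1 + 1/4.79 + 1/1.26 + 1/2.47 = 1.807 (1/kΩ).
Current divider: I(R_E) = I_in · G_k/ΣG = 59.9 × (0.3289/1.807) = 59.9 × 0.1820 = 10.90 mA.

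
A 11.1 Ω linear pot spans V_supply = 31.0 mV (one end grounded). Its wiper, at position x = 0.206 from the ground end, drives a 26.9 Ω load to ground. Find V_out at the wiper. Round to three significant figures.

The pot divides into 8.813 Ω above the wiper and 2.287 Ω below.
(x·R_p) ‖ R_L = 2.107 Ω.
Loaded-divider output: V_out = 31.0 × 0.1930 = 5.982 mV.
(Unloaded: V_out = x·V_supply = 6.39 mV.)

V_out ≈ 5.98 mV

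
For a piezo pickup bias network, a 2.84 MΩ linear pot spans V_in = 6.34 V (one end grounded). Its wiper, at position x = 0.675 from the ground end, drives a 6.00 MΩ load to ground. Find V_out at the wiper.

The pot divides into 0.9230 MΩ above the wiper and 1.917 MΩ below.
Lower segment in parallel with the load: 1.917 ‖ 6.00 = 1.453 MΩ.
Then V_out = V_in · 1.453/(0.9230 + 1.453) = 3.877 V.
(Unloaded: V_out = x·V_in = 4.28 V.)

V_out ≈ 3.88 V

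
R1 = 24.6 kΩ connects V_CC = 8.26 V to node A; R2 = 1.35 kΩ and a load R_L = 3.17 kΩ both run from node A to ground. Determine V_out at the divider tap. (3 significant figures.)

V_out ≈ 0.306 V

R2 ‖ R_L = (1.35 × 3.17)/(1.35 + 3.17) = 0.9468 kΩ.
Now apply the divider: V_out = 8.26 × 0.03706 = 0.3061 V.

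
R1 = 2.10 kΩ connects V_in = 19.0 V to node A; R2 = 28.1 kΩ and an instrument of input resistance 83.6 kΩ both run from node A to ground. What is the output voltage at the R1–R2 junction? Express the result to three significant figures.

V_out ≈ 17.3 V

The load sits in parallel with R2, giving an effective lower resistance R2' = R2·R_L/(R2+R_L) = 21.03 kΩ.
Voltage divider with the loaded lower leg: V_out = 19.0 × 21.03/(2.10 + 21.03) = 19.0 × 0.9092 = 17.28 V.
(Unloaded it would be 17.7 V; the load pulls it down.)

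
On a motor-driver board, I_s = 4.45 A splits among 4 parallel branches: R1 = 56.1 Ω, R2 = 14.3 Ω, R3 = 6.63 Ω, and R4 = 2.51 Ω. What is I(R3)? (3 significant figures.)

Total conductance ΣG = 1/56.1 + 1/14.3 + 1/6.63 + 1/2.51 = 0.6370 (units of 1/Ω).
By the current-divider rule, I = I_s · G_k/ΣG = 4.45 × 0.2368 = 1.054 A.

I ≈ 1.05 A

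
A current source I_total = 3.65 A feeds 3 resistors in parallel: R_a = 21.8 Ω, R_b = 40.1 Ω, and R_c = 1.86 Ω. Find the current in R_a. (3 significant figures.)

I ≈ 0.275 A

Total conductance ΣG = 1/21.8 + 1/40.1 + 1/1.86 = 0.6084 (units of 1/Ω).
R_a takes the fraction G_k/ΣG = 0.04587/0.6084 = 0.07539, so I = 3.65 × 0.07539 = 0.2752 A.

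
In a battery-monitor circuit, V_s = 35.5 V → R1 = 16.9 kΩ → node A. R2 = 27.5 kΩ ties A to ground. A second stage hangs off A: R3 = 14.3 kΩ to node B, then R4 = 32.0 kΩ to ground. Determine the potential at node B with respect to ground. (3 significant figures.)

V_B ≈ 12.4 V

The second stage (R3 + R4 = 46.30 kΩ) loads node A in parallel with R2.
Effective lower resistance at A: R2 ‖ 46.30 = 17.25 kΩ.
V_A = 35.5 × 17.25/(16.9 + 17.25) = 17.93 V.
Stage 2 is unloaded, so V_B = V_A · R4/(R3+R4) = 17.93 × 32.0/46.30 = 12.39 V.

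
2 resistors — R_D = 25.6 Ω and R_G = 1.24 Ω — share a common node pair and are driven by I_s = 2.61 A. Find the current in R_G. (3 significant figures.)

I ≈ 2.49 A

With just two branches, the current splits inversely with resistance.
I(R_G) = 2.61 × 25.6/(25.6 + 1.24) = 2.61 × 0.9538 = 2.489 A.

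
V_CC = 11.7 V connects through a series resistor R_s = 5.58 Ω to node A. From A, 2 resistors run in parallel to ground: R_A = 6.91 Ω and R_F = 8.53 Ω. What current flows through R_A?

I ≈ 0.688 A

Equivalent of the parallel group: R_p = 3.818 Ω.
Node voltage V_A = V_CC · R_p/(R_s + R_p) = 11.7 × 0.4062 = 4.753 V.
I(R_A) = V_A / R_A = 4.753/6.91 = 0.6878 A.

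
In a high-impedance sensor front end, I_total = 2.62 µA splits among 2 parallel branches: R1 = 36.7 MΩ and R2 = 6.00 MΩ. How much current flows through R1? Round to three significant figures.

I ≈ 0.368 µA

Two-branch current divider: I_k = I_total · R_other/(R_1 + R_2).
So I = 2.62 × 6.00/42.70 = 0.3681 µA.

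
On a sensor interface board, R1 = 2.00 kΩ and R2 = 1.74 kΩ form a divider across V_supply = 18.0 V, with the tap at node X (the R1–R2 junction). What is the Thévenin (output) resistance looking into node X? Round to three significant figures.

R_th ≈ 0.930 kΩ

Zeroing V_supply shorts the top of R1 to ground, so R_th = R1 ‖ R2 = 0.9305 kΩ.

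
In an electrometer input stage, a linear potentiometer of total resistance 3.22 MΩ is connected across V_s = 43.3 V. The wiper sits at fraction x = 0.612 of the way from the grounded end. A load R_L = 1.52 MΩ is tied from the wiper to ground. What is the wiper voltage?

V_out ≈ 17.6 V

The pot divides into 1.249 MΩ above the wiper and 1.971 MΩ below.
Lower segment in parallel with the load: 1.971 ‖ 1.52 = 0.8581 MΩ.
Loaded-divider output: V_out = 43.3 × 0.4072 = 17.63 V.
(Unloaded: V_out = x·V_s = 26.5 V.)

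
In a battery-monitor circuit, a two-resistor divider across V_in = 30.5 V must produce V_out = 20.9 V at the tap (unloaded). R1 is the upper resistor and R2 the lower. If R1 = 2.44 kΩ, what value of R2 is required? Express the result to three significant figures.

V_out/V_in = R2/(R1+R2) = 0.6852.
So R2 = R1 · V_out/(V_in − V_out) = 2.44 × 20.9/(30.5 − 20.9) = 2.44 × 2.177 = 5.312 kΩ.

R2 ≈ 5.31 kΩ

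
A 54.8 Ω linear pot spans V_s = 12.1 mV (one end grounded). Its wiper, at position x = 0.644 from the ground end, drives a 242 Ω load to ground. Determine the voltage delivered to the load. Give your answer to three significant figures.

Split the track: R_lower = x·R_p = 35.29 Ω, R_upper = (1−x)·R_p = 19.51 Ω.
Lower segment in parallel with the load: 35.29 ‖ 242 = 30.80 Ω.
Loaded-divider output: V_out = 12.1 × 0.6122 = 7.408 mV.

V_out ≈ 7.41 mV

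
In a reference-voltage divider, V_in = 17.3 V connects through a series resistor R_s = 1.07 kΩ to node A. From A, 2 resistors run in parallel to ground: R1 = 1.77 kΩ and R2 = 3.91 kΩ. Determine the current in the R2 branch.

I ≈ 2.36 mA

Equivalent of the parallel group: R_p = 1.218 kΩ.
V_A = 17.3 × 1.218/2.288 = 9.211 V.
Branch current I = V_A/R2 = 9.211/3.91 = 2.356 mA.
(Check via current divider: I_total = 7.560 mA; share G_k/ΣG = 0.3116 → same result.)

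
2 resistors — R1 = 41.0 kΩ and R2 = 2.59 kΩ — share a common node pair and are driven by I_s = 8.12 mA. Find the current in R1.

I ≈ 0.482 mA

With just two branches, the current splits inversely with resistance.
So I = 8.12 × 2.59/43.59 = 0.4825 mA.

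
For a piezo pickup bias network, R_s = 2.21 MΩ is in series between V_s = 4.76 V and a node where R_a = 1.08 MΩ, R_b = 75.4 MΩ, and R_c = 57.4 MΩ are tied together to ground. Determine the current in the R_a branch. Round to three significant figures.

Combine the parallel branches: R_p = (1/1.08 + 1/75.4 + 1/57.4)⁻¹ = 1.045 MΩ.
V_A = 4.76 × 1.045/3.255 = 1.529 V.
Branch current I = V_A/R_a = 1.529/1.08 = 1.415 µA.
(Equivalently: I_total = 1.462 µA, then current-divider fraction G_k/ΣG = 0.9679.)

I ≈ 1.42 µA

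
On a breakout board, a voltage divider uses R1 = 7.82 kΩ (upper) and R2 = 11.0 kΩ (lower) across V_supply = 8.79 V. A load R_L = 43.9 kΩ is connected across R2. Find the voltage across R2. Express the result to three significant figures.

V_out ≈ 4.65 V

R2 ‖ R_L = (11.0 × 43.9)/(11.0 + 43.9) = 8.796 kΩ.
Now apply the divider: V_out = 8.79 × 0.5294 = 4.653 V.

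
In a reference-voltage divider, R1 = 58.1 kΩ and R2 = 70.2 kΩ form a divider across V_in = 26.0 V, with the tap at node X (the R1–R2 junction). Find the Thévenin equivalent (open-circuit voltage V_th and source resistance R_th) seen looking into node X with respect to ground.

With X open, the divider is unloaded: V_th = 26.0 × 70.2/128.3 = 14.23 V.
Zeroing V_in shorts the top of R1 to ground, so R_th = R1 ‖ R2 = 31.79 kΩ.

V_th ≈ 14.2 V, R_th ≈ 31.8 kΩ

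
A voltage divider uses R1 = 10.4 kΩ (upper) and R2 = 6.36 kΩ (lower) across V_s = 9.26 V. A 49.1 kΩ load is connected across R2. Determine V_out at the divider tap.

R2 ‖ R_L = (6.36 × 49.1)/(6.36 + 49.1) = 5.631 kΩ.
Voltage divider with the loaded lower leg: V_out = 9.26 × 5.631/(10.4 + 5.631) = 9.26 × 0.3512 = 3.253 V.
(Unloaded it would be 3.51 V; the load pulls it down.)

V_out ≈ 3.25 V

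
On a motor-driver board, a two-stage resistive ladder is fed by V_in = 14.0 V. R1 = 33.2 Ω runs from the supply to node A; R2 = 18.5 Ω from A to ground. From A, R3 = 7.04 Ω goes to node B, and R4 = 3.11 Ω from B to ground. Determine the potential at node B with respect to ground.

The second stage (R3 + R4 = 10.15 Ω) loads node A in parallel with R2.
R2 ‖ (R3+R4) = 6.554 Ω.
V_A = 14.0 × 6.554/(33.2 + 6.554) = 2.308 V.
V_B = V_A × 0.3064 = 0.7072 V.

V_B ≈ 0.707 V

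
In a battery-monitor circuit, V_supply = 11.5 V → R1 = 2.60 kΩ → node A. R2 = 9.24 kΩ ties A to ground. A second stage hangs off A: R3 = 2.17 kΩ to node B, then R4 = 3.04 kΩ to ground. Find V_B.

V_B ≈ 3.77 V

Looking into the second stage from A: R3 + R4 = 5.210 kΩ appears in parallel with R2.
Effective lower resistance at A: R2 ‖ 5.210 = 3.332 kΩ.
So V_A = 11.5 × 0.5617 = 6.459 V.
Stage 2 is unloaded, so V_B = V_A · R4/(R3+R4) = 6.459 × 3.04/5.210 = 3.769 V.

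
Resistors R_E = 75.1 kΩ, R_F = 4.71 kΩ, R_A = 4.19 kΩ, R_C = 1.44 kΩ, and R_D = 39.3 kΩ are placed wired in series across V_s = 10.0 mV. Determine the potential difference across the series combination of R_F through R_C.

V ≈ 0.829 mV

Series total: ΣR = 75.1 + 4.71 + 4.19 + 1.44 + 39.3 = 124.7 kΩ.
R_{R_F..R_C} = 4.71 + 4.19 + 1.44 = 10.34 kΩ.
By the voltage-divider rule, V = 10.0 × 10.34/124.7 = 0.8289 mV.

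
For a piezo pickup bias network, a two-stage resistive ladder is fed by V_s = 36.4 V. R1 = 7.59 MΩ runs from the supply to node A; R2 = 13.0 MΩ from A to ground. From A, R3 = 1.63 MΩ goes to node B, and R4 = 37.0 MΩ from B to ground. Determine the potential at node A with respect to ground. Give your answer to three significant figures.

V_A ≈ 20.4 V

The second stage (R3 + R4 = 38.63 MΩ) loads node A in parallel with R2.
R2 ‖ (R3+R4) = 9.727 MΩ.
So V_A = 36.4 × 0.5617 = 20.45 V.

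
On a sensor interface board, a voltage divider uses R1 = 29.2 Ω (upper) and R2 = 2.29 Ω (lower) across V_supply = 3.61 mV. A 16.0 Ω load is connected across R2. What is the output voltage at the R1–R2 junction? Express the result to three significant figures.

First combine the lower leg with the load: R2 ‖ R_L = 2.003 Ω.
Voltage divider with the loaded lower leg: V_out = 3.61 × 2.003/(29.2 + 2.003) = 3.61 × 0.06420 = 0.2318 mV.
(Unloaded it would be 0.263 mV; the load pulls it down.)

V_out ≈ 0.232 mV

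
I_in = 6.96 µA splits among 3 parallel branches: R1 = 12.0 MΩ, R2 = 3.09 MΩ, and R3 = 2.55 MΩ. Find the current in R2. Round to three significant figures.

Conductances: ΣG = 1/12.0 + 1/3.09 + 1/2.55 = 0.7991 (1/MΩ).
By the current-divider rule, I = I_in · G_k/ΣG = 6.96 × 0.4050 = 2.819 µA.

I ≈ 2.82 µA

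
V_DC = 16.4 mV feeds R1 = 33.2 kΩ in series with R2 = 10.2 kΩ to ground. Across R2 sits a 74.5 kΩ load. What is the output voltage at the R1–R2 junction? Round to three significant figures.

V_out ≈ 3.49 mV

First combine the lower leg with the load: R2 ‖ R_L = 8.972 kΩ.
Now apply the divider: V_out = 16.4 × 0.2127 = 3.489 mV.
(Unloaded it would be 3.85 mV; the load pulls it down.)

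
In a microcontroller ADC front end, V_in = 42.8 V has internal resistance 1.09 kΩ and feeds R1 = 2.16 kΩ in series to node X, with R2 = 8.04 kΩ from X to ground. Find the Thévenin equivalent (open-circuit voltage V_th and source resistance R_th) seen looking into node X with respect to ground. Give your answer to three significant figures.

R1' = 1.09 + 2.16 = 3.250 kΩ (source resistance + R1).
Open-circuit (no load on X): V_th = V_in · R2/(R1' + R2) = 42.8 × 8.04/(3.250 + 8.04) = 30.48 V.
Looking into X with the source shorted: R_th = R1'·R2/(R1'+R2) = 3.250 × 8.04/11.29 = 2.314 kΩ.

V_th ≈ 30.5 V, R_th ≈ 2.31 kΩ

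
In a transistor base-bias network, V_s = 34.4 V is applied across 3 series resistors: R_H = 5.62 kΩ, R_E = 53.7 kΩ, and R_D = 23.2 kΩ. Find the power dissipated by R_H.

The common current is I = 34.4/82.52 = 0.4169 mA.
V(R_H) = I·R = 2.343 V; P = V·I = 2.343 × 0.4169 = 0.9766 mW.

P ≈ 0.977 mW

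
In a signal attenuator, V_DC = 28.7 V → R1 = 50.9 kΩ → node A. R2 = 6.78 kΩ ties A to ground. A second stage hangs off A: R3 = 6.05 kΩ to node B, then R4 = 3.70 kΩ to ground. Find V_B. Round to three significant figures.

Looking into the second stage from A: R3 + R4 = 9.750 kΩ appears in parallel with R2.
R2 ‖ (R3+R4) = 3.999 kΩ.
So V_A = 28.7 × 0.07284 = 2.091 V.
Stage 2 is unloaded, so V_B = V_A · R4/(R3+R4) = 2.091 × 3.70/9.750 = 0.7934 V.

V_B ≈ 0.793 V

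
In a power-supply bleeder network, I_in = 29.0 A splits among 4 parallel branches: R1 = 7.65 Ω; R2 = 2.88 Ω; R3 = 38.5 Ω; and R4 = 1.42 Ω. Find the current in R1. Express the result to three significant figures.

Conductances: ΣG = 1/7.65 + 1/2.88 + 1/38.5 + 1/1.42 = 1.208 (1/Ω).
R1 takes the fraction G_k/ΣG = 0.1307/1.208 = 0.1082, so I = 29.0 × 0.1082 = 3.138 A.

I ≈ 3.14 A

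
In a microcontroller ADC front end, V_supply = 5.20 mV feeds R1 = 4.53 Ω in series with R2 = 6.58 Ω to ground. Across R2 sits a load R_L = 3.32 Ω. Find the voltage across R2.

V_out ≈ 1.70 mV

R2 ‖ R_L = (6.58 × 3.32)/(6.58 + 3.32) = 2.207 Ω.
Voltage divider with the loaded lower leg: V_out = 5.20 × 2.207/(4.53 + 2.207) = 5.20 × 0.3276 = 1.703 mV.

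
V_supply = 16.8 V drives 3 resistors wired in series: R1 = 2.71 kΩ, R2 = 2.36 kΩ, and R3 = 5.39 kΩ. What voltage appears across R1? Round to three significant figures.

ΣR = 2.71 + 2.36 + 5.39 = 10.46 kΩ.
By the voltage-divider rule, V = 16.8 × 2.710/10.46 = 4.353 V.

V ≈ 4.35 V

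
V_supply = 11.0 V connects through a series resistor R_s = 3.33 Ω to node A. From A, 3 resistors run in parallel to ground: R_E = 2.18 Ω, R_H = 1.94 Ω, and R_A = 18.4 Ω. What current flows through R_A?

Combine the parallel branches: R_p = (1/2.18 + 1/1.94 + 1/18.4)⁻¹ = 0.9723 Ω.
V_A by voltage divider: V_A = 11.0 × 0.9723/(3.33 + 0.9723) = 2.486 V.
Branch current I = V_A/R_A = 2.486/18.4 = 0.1351 A.
(Equivalently: I_total = 2.557 A, then current-divider fraction G_k/ΣG = 0.05284.)

I ≈ 0.135 A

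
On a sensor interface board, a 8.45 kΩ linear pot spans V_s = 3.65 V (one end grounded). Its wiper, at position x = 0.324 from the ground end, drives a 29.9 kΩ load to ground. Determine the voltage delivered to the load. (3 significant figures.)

Split the track: R_lower = x·R_p = 2.738 kΩ, R_upper = (1−x)·R_p = 5.712 kΩ.
(x·R_p) ‖ R_L = 2.508 kΩ.
Loaded-divider output: V_out = 3.65 × 0.3051 = 1.114 V.

V_out ≈ 1.11 V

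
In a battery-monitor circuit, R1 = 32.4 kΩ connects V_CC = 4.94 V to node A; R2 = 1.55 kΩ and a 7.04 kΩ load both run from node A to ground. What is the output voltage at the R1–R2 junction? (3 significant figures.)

The load sits in parallel with R2, giving an effective lower resistance R2' = R2·R_L/(R2+R_L) = 1.270 kΩ.
Then V_out = V_CC · R2'/(R1 + R2') = 4.94 × 1.270/33.67 = 0.1864 V.

V_out ≈ 0.186 V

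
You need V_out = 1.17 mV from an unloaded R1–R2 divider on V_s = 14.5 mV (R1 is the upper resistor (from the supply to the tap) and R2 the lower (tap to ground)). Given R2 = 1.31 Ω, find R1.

R1 ≈ 14.9 Ω

V_out/V_s = R2/(R1+R2) = 0.08069.
Rearranging, R1 = R2·(1−k)/k = 1.31 × 11.39 = 14.93 Ω.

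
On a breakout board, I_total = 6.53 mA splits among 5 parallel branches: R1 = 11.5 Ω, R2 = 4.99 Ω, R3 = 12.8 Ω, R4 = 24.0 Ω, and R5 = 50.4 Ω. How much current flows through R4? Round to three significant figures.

I ≈ 0.637 mA

Total conductance ΣG = 1/11.5 + 1/4.99 + 1/12.8 + 1/24.0 + 1/50.4 = 0.4270 (units of 1/Ω).
R4 takes the fraction G_k/ΣG = 0.04167/0.4270 = 0.09758, so I = 6.53 × 0.09758 = 0.6372 mA.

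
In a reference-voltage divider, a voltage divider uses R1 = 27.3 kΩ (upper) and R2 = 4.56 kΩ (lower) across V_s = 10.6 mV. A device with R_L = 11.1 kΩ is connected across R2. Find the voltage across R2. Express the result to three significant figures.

V_out ≈ 1.12 mV

R2 ‖ R_L = (4.56 × 11.1)/(4.56 + 11.1) = 3.232 kΩ.
Voltage divider with the loaded lower leg: V_out = 10.6 × 3.232/(27.3 + 3.232) = 10.6 × 0.1059 = 1.122 mV.
(Unloaded it would be 1.52 mV; the load pulls it down.)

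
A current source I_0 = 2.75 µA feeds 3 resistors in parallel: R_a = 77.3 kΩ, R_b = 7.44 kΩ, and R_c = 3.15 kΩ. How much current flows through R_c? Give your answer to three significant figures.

Total conductance ΣG = 1/77.3 + 1/7.44 + 1/3.15 = 0.4648 (units of 1/kΩ).
By the current-divider rule, I = I_0 · G_k/ΣG = 2.75 × 0.6830 = 1.878 µA.

I ≈ 1.88 µA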